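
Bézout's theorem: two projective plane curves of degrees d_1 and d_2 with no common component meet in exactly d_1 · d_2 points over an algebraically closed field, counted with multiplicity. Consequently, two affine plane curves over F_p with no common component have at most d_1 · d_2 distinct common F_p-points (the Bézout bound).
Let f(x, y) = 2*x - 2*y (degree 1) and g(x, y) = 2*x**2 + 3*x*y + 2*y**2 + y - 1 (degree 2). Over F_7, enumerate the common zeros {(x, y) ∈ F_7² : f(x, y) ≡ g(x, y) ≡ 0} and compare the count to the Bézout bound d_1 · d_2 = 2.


Common zeros: {(1, 1)}; count = 1; Bézout bound = 2.

deg(f) = 1, deg(g) = 2, so Bézout bound = 2.
Scan x ∈ F_7. For each x, list the y ∈ F_7 with f(x, y) ≡ 0 and those with g(x, y) ≡ 0 (mod 7); the common zeros in that column are the intersection.
  x = 0: f ≡ 0 at y ∈ {0}; g ≡ 0 at y ∈ {4, 6}; common: ∅.
  x = 1: f ≡ 0 at y ∈ {1}; g ≡ 0 at y ∈ {1, 4}; common: {1}.
  x = 2: f ≡ 0 at y ∈ {2}; g ≡ 0 at y ∈ {0}; common: ∅.
  x = 3: f ≡ 0 at y ∈ {3}; g ≡ 0 at y ∈ ∅; common: ∅.
  x = 4: f ≡ 0 at y ∈ {4}; g ≡ 0 at y ∈ ∅; common: ∅.
  x = 5: f ≡ 0 at y ∈ {5}; g ≡ 0 at y ∈ {0, 6}; common: ∅.
  x = 6: f ≡ 0 at y ∈ {6}; g ≡ 0 at y ∈ ∅; common: ∅.
Collecting: common zeros = {(1, 1)}, so the count is 1.
Comparison with the Bézout bound: 1 ≤ 2 = deg(f)·deg(g), as expected for curves with no common component (the affine F_7-count falls short of the bound because intersections may lie at infinity, over extension fields, or carry multiplicity).


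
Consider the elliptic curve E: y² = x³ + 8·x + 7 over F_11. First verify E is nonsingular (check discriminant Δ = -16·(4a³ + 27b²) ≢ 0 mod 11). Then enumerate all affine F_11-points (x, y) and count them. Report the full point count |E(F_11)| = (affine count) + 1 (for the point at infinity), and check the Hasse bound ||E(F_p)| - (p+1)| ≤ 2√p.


Affine points = {(1, 4), (1, 7), (2, 3), (2, 8), (3, 5), (3, 6), (4, 2), (4, 9), (8, 0), (9, 4), (9, 7), (10, 3), (10, 8)}; affine count = 13; |E(F_11)| = 14.

Discriminant check: Δ ∝ 4a³ + 27b² = 4·8³ + 27·7² = 4·512 + 27·49 ≡ 5 (mod 11). Nonzero ⇒ E is nonsingular.
For each x ∈ F_11, compute rhs = x³ + 8·x + 7 mod 11, then count y ∈ F_11 with y² ≡ rhs.
  x = 0: rhs = 7, matching y values: none (0 points).
  x = 1: rhs = 5, matching y values: 4, 7 (2 points).
  x = 2: rhs = 9, matching y values: 3, 8 (2 points).
  x = 3: rhs = 3, matching y values: 5, 6 (2 points).
  x = 4: rhs = 4, matching y values: 2, 9 (2 points).
  x = 5: rhs = 7, matching y values: none (0 points).
  x = 6: rhs = 7, matching y values: none (0 points).
  x = 7: rhs = 10, matching y values: none (0 points).
  x = 8: rhs = 0, matching y values: 0 (1 points).
  x = 9: rhs = 5, matching y values: 4, 7 (2 points).
  x = 10: rhs = 9, matching y values: 3, 8 (2 points).
Total affine count: 13.
Full point count |E(F_11)| = 13 + 1 = 14.
Hasse bound: |14 − (11+1)| = |2| = 2 ≤ 2√11 ≈ 6.6332 ✓.


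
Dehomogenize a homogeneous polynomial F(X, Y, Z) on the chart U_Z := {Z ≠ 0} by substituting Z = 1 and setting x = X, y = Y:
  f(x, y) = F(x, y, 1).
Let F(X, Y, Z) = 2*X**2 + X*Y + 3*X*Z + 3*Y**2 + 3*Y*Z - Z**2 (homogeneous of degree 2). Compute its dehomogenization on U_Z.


f(x, y) = 2*x**2 + x*y + 3*x + 3*y**2 + 3*y - 1

On U_Z we set Z = 1. Each monomial c·X^i·Y^j·Z^k in F becomes c·x^i·y^j·1^k = c·x^i·y^j.
Substituting Z = 1: F(X, Y, 1) = 2*x**2 + x*y + 3*x + 3*y**2 + 3*y - 1.
Note: deg(f) ≤ deg(F) = 2; strict inequality happens when F is divisible by Z (lost terms).


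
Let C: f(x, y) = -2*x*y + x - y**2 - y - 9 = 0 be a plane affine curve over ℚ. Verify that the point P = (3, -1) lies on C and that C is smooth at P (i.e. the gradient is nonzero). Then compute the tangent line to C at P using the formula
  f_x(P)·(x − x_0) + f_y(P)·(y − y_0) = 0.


Tangent line at P: 3*x - 5*y - 14 = 0.

Step 1: f(3, -1) = 0, so P lies on C.
Step 2: partial derivatives
  f_x(x, y) = 1 - 2*y, f_y(x, y) = -2*x - 2*y - 1.
  f_x(P) = 3, f_y(P) = -5 (gradient nonzero, so P is smooth).
Step 3: tangent line at P: 3·(x − 3) + -5·(y − -1) = 0.
Expanding: 3*x - 5*y - 14 = 0.


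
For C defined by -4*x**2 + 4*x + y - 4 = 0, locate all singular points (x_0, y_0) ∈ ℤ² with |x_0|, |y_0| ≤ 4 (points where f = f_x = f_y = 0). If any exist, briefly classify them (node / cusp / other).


No singular points in the scanned grid; C is smooth there.

Compute partial derivatives:
  f_x = 4 - 8*x.
  f_y = 1.
f_y = 1 is a nonzero constant, so f_y never vanishes: no point (x, y) can satisfy f = f_x = f_y = 0. In particular no (x, y) ∈ {−4, ..., 4}² is singular; the curve is smooth.


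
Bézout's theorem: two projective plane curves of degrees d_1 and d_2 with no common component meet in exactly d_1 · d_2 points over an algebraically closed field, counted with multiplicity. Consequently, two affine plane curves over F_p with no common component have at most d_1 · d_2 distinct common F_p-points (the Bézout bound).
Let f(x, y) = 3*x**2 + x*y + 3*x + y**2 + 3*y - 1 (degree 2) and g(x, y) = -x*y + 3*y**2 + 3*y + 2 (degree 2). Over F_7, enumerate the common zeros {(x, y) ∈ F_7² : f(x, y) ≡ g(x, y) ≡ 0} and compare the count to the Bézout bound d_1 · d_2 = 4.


Common zeros: ∅; count = 0; Bézout bound = 4.

deg(f) = 2, deg(g) = 2, so Bézout bound = 4.
Scan x ∈ F_7. For each x, list the y ∈ F_7 with f(x, y) ≡ 0 and those with g(x, y) ≡ 0 (mod 7); the common zeros in that column are the intersection.
  x = 0: f ≡ 0 at y ∈ ∅; g ≡ 0 at y ∈ ∅; common: ∅.
  x = 1: f ≡ 0 at y ∈ ∅; g ≡ 0 at y ∈ {1, 3}; common: ∅.
  x = 2: f ≡ 0 at y ∈ ∅; g ≡ 0 at y ∈ ∅; common: ∅.
  x = 3: f ≡ 0 at y ∈ {0, 1}; g ≡ 0 at y ∈ {2, 5}; common: ∅.
  x = 4: f ≡ 0 at y ∈ {2, 5}; g ≡ 0 at y ∈ ∅; common: ∅.
  x = 5: f ≡ 0 at y ∈ {1, 5}; g ≡ 0 at y ∈ {4, 6}; common: ∅.
  x = 6: f ≡ 0 at y ∈ {2, 3}; g ≡ 0 at y ∈ ∅; common: ∅.
Collecting: common zeros = ∅, so the count is 0.
Comparison with the Bézout bound: 0 ≤ 4 = deg(f)·deg(g), as expected for curves with no common component (the affine F_7-count falls short of the bound because intersections may lie at infinity, over extension fields, or carry multiplicity).


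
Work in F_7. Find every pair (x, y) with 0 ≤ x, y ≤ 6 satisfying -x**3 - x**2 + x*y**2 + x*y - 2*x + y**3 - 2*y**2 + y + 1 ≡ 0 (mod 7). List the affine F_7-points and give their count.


Affine F_7-points: {(1, 3), (1, 6), (2, 3), (3, 1), (3, 2), (3, 3), (4, 6)}; count = 7.

For each of the 49 pairs (x, y) ∈ F_7², evaluate f(x, y) mod 7. Record the zeros.
  x = 0: [0↦1, 1↦1, 2↦3, 3↦6, 4↦2, 5↦4, 6↦4]  zeros at y ∈ ∅
  x = 1: [0↦4, 1↦6, 2↦5, 3↦0, 4↦4, 5↦2, 6↦0]  zeros at y ∈ {3, 6}
  x = 2: [0↦6, 1↦3, 2↦6, 3↦0, 4↦5, 5↦6, 6↦2]  zeros at y ∈ {3}
  x = 3: [0↦1, 1↦0, 2↦0, 3↦0, 4↦6, 5↦3, 6↦4]  zeros at y ∈ {1, 2, 3}
  x = 4: [0↦4, 1↦5, 2↦2, 3↦1, 4↦1, 5↦1, 6↦0]  zeros at y ∈ {6}
  x = 5: [0↦2, 1↦5, 2↦6, 3↦4, 4↦5, 5↦1, 6↦5]  zeros at y ∈ ∅
  x = 6: [0↦3, 1↦1, 2↦6, 3↦3, 4↦5, 5↦4, 6↦6]  zeros at y ∈ ∅
Collecting zeros: affine points = {(1, 3), (1, 6), (2, 3), (3, 1), (3, 2), (3, 3), (4, 6)}.
Total count |C(F_7)_aff| = 7.


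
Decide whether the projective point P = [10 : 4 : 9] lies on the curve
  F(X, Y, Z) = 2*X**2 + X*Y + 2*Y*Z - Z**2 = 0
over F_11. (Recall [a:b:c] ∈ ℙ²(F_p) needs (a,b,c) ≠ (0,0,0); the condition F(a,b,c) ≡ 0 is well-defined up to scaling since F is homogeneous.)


F(10,4,9) ≡ 0 (mod 11); P is on the curve.

Evaluate F(10, 4, 9) term-by-term (mod 11).
  2*X**2 ↦ 2·100·1·1 = 200
  X*Y ↦ 1·10·4·1 = 40
  2*Y*Z ↦ 2·1·4·9 = 72
  -Z**2 ↦ -1·1·1·81 = -81
Sum: F(10, 4, 9) = (200) + (40) + (72) + (-81) = 231.
Reducing mod 11: 231 ≡ 0 (mod 11).
Since F(a, b, c) ≡ 0 (mod 11), P lies on the curve.


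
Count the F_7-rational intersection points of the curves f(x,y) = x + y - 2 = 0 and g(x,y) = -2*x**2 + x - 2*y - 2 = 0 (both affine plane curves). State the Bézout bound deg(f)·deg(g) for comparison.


Common zeros: ∅; count = 0; Bézout bound = 2.

deg(f) = 1, deg(g) = 2, so Bézout bound = 2.
Scan x ∈ F_7. For each x, list the y ∈ F_7 with f(x, y) ≡ 0 and those with g(x, y) ≡ 0 (mod 7); the common zeros in that column are the intersection.
  x = 0: f ≡ 0 at y ∈ {2}; g ≡ 0 at y ∈ {6}; common: ∅.
  x = 1: f ≡ 0 at y ∈ {1}; g ≡ 0 at y ∈ {2}; common: ∅.
  x = 2: f ≡ 0 at y ∈ {0}; g ≡ 0 at y ∈ {3}; common: ∅.
  x = 3: f ≡ 0 at y ∈ {6}; g ≡ 0 at y ∈ {2}; common: ∅.
  x = 4: f ≡ 0 at y ∈ {5}; g ≡ 0 at y ∈ {6}; common: ∅.
  x = 5: f ≡ 0 at y ∈ {4}; g ≡ 0 at y ∈ {1}; common: ∅.
  x = 6: f ≡ 0 at y ∈ {3}; g ≡ 0 at y ∈ {1}; common: ∅.
Collecting: common zeros = ∅, so the count is 0.
Comparison with the Bézout bound: 0 ≤ 2 = deg(f)·deg(g), as expected for curves with no common component (the affine F_7-count falls short of the bound because intersections may lie at infinity, over extension fields, or carry multiplicity).


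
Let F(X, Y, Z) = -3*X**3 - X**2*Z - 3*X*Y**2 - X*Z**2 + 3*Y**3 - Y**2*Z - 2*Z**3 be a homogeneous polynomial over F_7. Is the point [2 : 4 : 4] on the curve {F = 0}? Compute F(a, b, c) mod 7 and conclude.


F(2,4,4) ≡ 0 (mod 7); P is on the curve.

Evaluate F(2, 4, 4) term-by-term (mod 7).
  -3*X**3 ↦ -3·8·1·1 = -24
  -X**2*Z ↦ -1·4·1·4 = -16
  -3*X*Y**2 ↦ -3·2·16·1 = -96
  -X*Z**2 ↦ -1·2·1·16 = -32
  3*Y**3 ↦ 3·1·64·1 = 192
  -Y**2*Z ↦ -1·1·16·4 = -64
  -2*Z**3 ↦ -2·1·1·64 = -128
Sum: F(2, 4, 4) = (-24) + (-16) + (-96) + (-32) + (192) + (-64) + (-128) = -168.
Reducing mod 7: -168 ≡ 0 (mod 7).
Since F(a, b, c) ≡ 0 (mod 7), P lies on the curve.


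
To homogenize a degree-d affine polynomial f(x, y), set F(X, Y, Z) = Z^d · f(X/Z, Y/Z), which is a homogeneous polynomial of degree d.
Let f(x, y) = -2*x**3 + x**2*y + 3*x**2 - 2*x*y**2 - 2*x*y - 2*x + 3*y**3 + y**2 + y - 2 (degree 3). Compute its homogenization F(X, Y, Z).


F(X, Y, Z) = -2*X**3 + X**2*Y + 3*X**2*Z - 2*X*Y**2 - 2*X*Y*Z - 2*X*Z**2 + 3*Y**3 + Y**2*Z + Y*Z**2 - 2*Z**3

deg(f) = 3.
Substitute x = X/Z, y = Y/Z into f, then multiply by Z^3.
  monomial -2·x^3·y^0 ↦ -2·X^3·Y^0·Z^0.
  monomial 1·x^2·y^1 ↦ 1·X^2·Y^1·Z^0.
  monomial 3·x^2·y^0 ↦ 3·X^2·Y^0·Z^1.
  monomial -2·x^1·y^2 ↦ -2·X^1·Y^2·Z^0.
  monomial -2·x^1·y^1 ↦ -2·X^1·Y^1·Z^1.
  monomial -2·x^1·y^0 ↦ -2·X^1·Y^0·Z^2.
  monomial 3·x^0·y^3 ↦ 3·X^0·Y^3·Z^0.
  monomial 1·x^0·y^2 ↦ 1·X^0·Y^2·Z^1.
  monomial 1·x^0·y^1 ↦ 1·X^0·Y^1·Z^2.
  monomial -2·x^0·y^0 ↦ -2·X^0·Y^0·Z^3.
Collecting: F(X, Y, Z) = -2*X**3 + X**2*Y + 3*X**2*Z - 2*X*Y**2 - 2*X*Y*Z - 2*X*Z**2 + 3*Y**3 + Y**2*Z + Y*Z**2 - 2*Z**3.


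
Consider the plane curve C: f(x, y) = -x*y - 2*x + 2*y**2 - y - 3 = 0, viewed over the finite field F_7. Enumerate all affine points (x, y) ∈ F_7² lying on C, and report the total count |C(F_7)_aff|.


Affine F_7-points: {(0, 5), (0, 6), (1, 3), (1, 5), (2, 0), (2, 5), (3, 4), (3, 5), (4, 1), (4, 5), (5, 5), (6, 2), (6, 5)}; count = 13.

For each of the 49 pairs (x, y) ∈ F_7², evaluate f(x, y) mod 7. Record the zeros.
  x = 0: [0↦4, 1↦5, 2↦3, 3↦5, 4↦4, 5↦0, 6↦0]  zeros at y ∈ {5, 6}
  x = 1: [0↦2, 1↦2, 2↦6, 3↦0, 4↦5, 5↦0, 6↦6]  zeros at y ∈ {3, 5}
  x = 2: [0↦0, 1↦6, 2↦2, 3↦2, 4↦6, 5↦0, 6↦5]  zeros at y ∈ {0, 5}
  x = 3: [0↦5, 1↦3, 2↦5, 3↦4, 4↦0, 5↦0, 6↦4]  zeros at y ∈ {4, 5}
  x = 4: [0↦3, 1↦0, 2↦1, 3↦6, 4↦1, 5↦0, 6↦3]  zeros at y ∈ {1, 5}
  x = 5: [0↦1, 1↦4, 2↦4, 3↦1, 4↦2, 5↦0, 6↦2]  zeros at y ∈ {5}
  x = 6: [0↦6, 1↦1, 2↦0, 3↦3, 4↦3, 5↦0, 6↦1]  zeros at y ∈ {2, 5}
Collecting zeros: affine points = {(0, 5), (0, 6), (1, 3), (1, 5), (2, 0), (2, 5), (3, 4), (3, 5), (4, 1), (4, 5), (5, 5), (6, 2), (6, 5)}.
Total count |C(F_7)_aff| = 13.


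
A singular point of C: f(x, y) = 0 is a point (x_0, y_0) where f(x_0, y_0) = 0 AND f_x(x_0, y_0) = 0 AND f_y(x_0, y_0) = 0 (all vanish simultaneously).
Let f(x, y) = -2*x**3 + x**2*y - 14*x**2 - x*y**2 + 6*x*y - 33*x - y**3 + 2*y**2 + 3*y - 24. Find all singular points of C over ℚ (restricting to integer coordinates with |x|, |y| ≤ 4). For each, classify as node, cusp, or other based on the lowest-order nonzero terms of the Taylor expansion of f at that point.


Singular points: {(-2, 1)}; classification: node.

Compute partial derivatives:
  f_x = -6*x**2 + 2*x*y - 28*x - y**2 + 6*y - 33.
  f_y = x**2 - 2*x*y + 6*x - 3*y**2 + 4*y + 3.
Scan x_0 ∈ {−4, ..., 4}. For each x_0, f_y(x_0, y) is a polynomial in y; find its integer roots y ∈ {−4, ..., 4}, then test f_x and f at those candidates.
  x = -4: f_y(-4, y) = -3*y**2 + 12*y - 5; no integer root y with |y| ≤ 4.
  x = -3: f_y(-3, y) = -3*y**2 + 10*y - 6; no integer root y with |y| ≤ 4.
  x = -2: f_y(-2, y) = -3*y**2 + 8*y - 5; vanishes at y ∈ {1}. (-2, 1): f_x = 0, f = 0 — SINGULAR.
  x = -1: f_y(-1, y) = -3*y**2 + 6*y - 2; no integer root y with |y| ≤ 4.
  x = 0: f_y(0, y) = -3*y**2 + 4*y + 3; no integer root y with |y| ≤ 4.
  x = 1: f_y(1, y) = -3*y**2 + 2*y + 10; no integer root y with |y| ≤ 4.
  x = 2: f_y(2, y) = 19 - 3*y**2; no integer root y with |y| ≤ 4.
  x = 3: f_y(3, y) = -3*y**2 - 2*y + 30; no integer root y with |y| ≤ 4.
  x = 4: f_y(4, y) = -3*y**2 - 4*y + 43; no integer root y with |y| ≤ 4.
Only singular point on the grid: (-2, 1).
Classify: substitute x = -2 + u, y = 1 + v and expand: f = -2*u**3 + u**2*v - u**2 - u*v**2 - v**3 + v**2.
No constant or linear terms (consistent with a singular point). Quadratic part: -u**2 + v**2. Cubic part: -2*u**3 + u**2*v - u*v**2 - v**3.
The quadratic part v**2 - u**2 = (v − u)(v + u) splits into two distinct linear factors, so there are two distinct tangent lines y − 1 = ±(x − -2) — this is a node (ordinary double point).
Classification: node.


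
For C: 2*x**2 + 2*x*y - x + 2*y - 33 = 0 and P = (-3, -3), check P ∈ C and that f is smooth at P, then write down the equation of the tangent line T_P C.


Tangent line at P: -19*x - 4*y - 69 = 0.

Step 1: f(-3, -3) = 0, so P lies on C.
Step 2: partial derivatives
  f_x(x, y) = 4*x + 2*y - 1, f_y(x, y) = 2*x + 2.
  f_x(P) = -19, f_y(P) = -4 (gradient nonzero, so P is smooth).
Step 3: tangent line at P: -19·(x − -3) + -4·(y − -3) = 0.
Expanding: -19*x - 4*y - 69 = 0.


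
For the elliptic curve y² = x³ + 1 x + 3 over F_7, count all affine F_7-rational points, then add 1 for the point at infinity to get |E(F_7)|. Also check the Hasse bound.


Affine points = {(4, 1), (4, 6), (5, 0), (6, 1), (6, 6)}; affine count = 5; |E(F_7)| = 6.

Discriminant check: Δ ∝ 4a³ + 27b² = 4·1³ + 27·3² = 4·1 + 27·9 ≡ 2 (mod 7). Nonzero ⇒ E is nonsingular.
For each x ∈ F_7, compute rhs = x³ + 1·x + 3 mod 7, then count y ∈ F_7 with y² ≡ rhs.
  x = 0: rhs = 3, matching y values: none (0 points).
  x = 1: rhs = 5, matching y values: none (0 points).
  x = 2: rhs = 6, matching y values: none (0 points).
  x = 3: rhs = 5, matching y values: none (0 points).
  x = 4: rhs = 1, matching y values: 1, 6 (2 points).
  x = 5: rhs = 0, matching y values: 0 (1 points).
  x = 6: rhs = 1, matching y values: 1, 6 (2 points).
Total affine count: 5.
Full point count |E(F_7)| = 5 + 1 = 6.
Hasse bound: |6 − (7+1)| = |-2| = 2 ≤ 2√7 ≈ 5.2915 ✓.


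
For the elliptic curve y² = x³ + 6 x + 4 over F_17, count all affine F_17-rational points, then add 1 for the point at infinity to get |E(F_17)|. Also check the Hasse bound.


Affine points = {(0, 2), (0, 15), (3, 7), (3, 10), (6, 1), (6, 16), (7, 7), (7, 10), (12, 6), (12, 11), (13, 1), (13, 16), (15, 1), (15, 16)}; affine count = 14; |E(F_17)| = 15.

Discriminant check: Δ ∝ 4a³ + 27b² = 4·6³ + 27·4² = 4·216 + 27·16 ≡ 4 (mod 17). Nonzero ⇒ E is nonsingular.
For each x ∈ F_17, compute rhs = x³ + 6·x + 4 mod 17, then count y ∈ F_17 with y² ≡ rhs.
  x = 0: rhs = 4, matching y values: 2, 15 (2 points).
  x = 1: rhs = 11, matching y values: none (0 points).
  x = 2: rhs = 7, matching y values: none (0 points).
  x = 3: rhs = 15, matching y values: 7, 10 (2 points).
  x = 4: rhs = 7, matching y values: none (0 points).
  x = 5: rhs = 6, matching y values: none (0 points).
  x = 6: rhs = 1, matching y values: 1, 16 (2 points).
  x = 7: rhs = 15, matching y values: 7, 10 (2 points).
  x = 8: rhs = 3, matching y values: none (0 points).
  x = 9: rhs = 5, matching y values: none (0 points).
  x = 10: rhs = 10, matching y values: none (0 points).
  x = 11: rhs = 7, matching y values: none (0 points).
  x = 12: rhs = 2, matching y values: 6, 11 (2 points).
  x = 13: rhs = 1, matching y values: 1, 16 (2 points).
  x = 14: rhs = 10, matching y values: none (0 points).
  x = 15: rhs = 1, matching y values: 1, 16 (2 points).
  x = 16: rhs = 14, matching y values: none (0 points).
Total affine count: 14.
Full point count |E(F_17)| = 14 + 1 = 15.
Hasse bound: |15 − (17+1)| = |-3| = 3 ≤ 2√17 ≈ 8.2462 ✓.


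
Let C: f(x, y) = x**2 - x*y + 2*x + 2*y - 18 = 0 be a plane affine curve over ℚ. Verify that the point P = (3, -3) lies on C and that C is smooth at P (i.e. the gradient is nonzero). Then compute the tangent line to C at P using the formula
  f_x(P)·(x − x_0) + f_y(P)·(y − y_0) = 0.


Tangent line at P: 11*x - y - 36 = 0.

Step 1: f(3, -3) = 0, so P lies on C.
Step 2: partial derivatives
  f_x(x, y) = 2*x - y + 2, f_y(x, y) = 2 - x.
  f_x(P) = 11, f_y(P) = -1 (gradient nonzero, so P is smooth).
Step 3: tangent line at P: 11·(x − 3) + -1·(y − -3) = 0.
Expanding: 11*x - y - 36 = 0.


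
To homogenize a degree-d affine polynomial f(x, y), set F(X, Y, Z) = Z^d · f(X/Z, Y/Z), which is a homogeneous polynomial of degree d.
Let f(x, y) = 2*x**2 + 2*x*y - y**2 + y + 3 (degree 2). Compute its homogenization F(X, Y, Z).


F(X, Y, Z) = 2*X**2 + 2*X*Y - Y**2 + Y*Z + 3*Z**2

deg(f) = 2.
Substitute x = X/Z, y = Y/Z into f, then multiply by Z^2.
  monomial 2·x^2·y^0 ↦ 2·X^2·Y^0·Z^0.
  monomial 2·x^1·y^1 ↦ 2·X^1·Y^1·Z^0.
  monomial -1·x^0·y^2 ↦ -1·X^0·Y^2·Z^0.
  monomial 1·x^0·y^1 ↦ 1·X^0·Y^1·Z^1.
  monomial 3·x^0·y^0 ↦ 3·X^0·Y^0·Z^2.
Collecting: F(X, Y, Z) = 2*X**2 + 2*X*Y - Y**2 + Y*Z + 3*Z**2.


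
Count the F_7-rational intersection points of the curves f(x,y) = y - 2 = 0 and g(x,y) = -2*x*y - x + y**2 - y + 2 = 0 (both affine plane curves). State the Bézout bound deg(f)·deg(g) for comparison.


Common zeros: {(5, 2)}; count = 1; Bézout bound = 2.

deg(f) = 1, deg(g) = 2, so Bézout bound = 2.
Scan x ∈ F_7. For each x, list the y ∈ F_7 with f(x, y) ≡ 0 and those with g(x, y) ≡ 0 (mod 7); the common zeros in that column are the intersection.
  x = 0: f ≡ 0 at y ∈ {2}; g ≡ 0 at y ∈ {4}; common: ∅.
  x = 1: f ≡ 0 at y ∈ {2}; g ≡ 0 at y ∈ ∅; common: ∅.
  x = 2: f ≡ 0 at y ∈ {2}; g ≡ 0 at y ∈ {0, 5}; common: ∅.
  x = 3: f ≡ 0 at y ∈ {2}; g ≡ 0 at y ∈ {1, 6}; common: ∅.
  x = 4: f ≡ 0 at y ∈ {2}; g ≡ 0 at y ∈ ∅; common: ∅.
  x = 5: f ≡ 0 at y ∈ {2}; g ≡ 0 at y ∈ {2}; common: {2}.
  x = 6: f ≡ 0 at y ∈ {2}; g ≡ 0 at y ∈ ∅; common: ∅.
Collecting: common zeros = {(5, 2)}, so the count is 1.
Comparison with the Bézout bound: 1 ≤ 2 = deg(f)·deg(g), as expected for curves with no common component (the affine F_7-count falls short of the bound because intersections may lie at infinity, over extension fields, or carry multiplicity).


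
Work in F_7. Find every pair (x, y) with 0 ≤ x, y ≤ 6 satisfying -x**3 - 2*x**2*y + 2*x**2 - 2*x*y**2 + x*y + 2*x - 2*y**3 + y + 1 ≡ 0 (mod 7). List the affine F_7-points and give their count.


Affine F_7-points: {(0, 1), (1, 1), (3, 2), (5, 5), (5, 6), (6, 1)}; count = 6.

For each of the 49 pairs (x, y) ∈ F_7², evaluate f(x, y) mod 7. Record the zeros.
  x = 0: [0↦1, 1↦0, 2↦1, 3↦6, 4↦3, 5↦1, 6↦2]  zeros at y ∈ {1}
  x = 1: [0↦4, 1↦0, 2↦1, 3↦2, 4↦5, 5↦5, 6↦4]  zeros at y ∈ {1}
  x = 2: [0↦5, 1↦1, 2↦5, 3↦5, 4↦3, 5↦1, 6↦1]  zeros at y ∈ ∅
  x = 3: [0↦5, 1↦4, 2↦0, 3↦2, 4↦5, 5↦4, 6↦1]  zeros at y ∈ {2}
  x = 4: [0↦5, 1↦3, 2↦1, 3↦1, 4↦5, 5↦1, 6↦5]  zeros at y ∈ ∅
  x = 5: [0↦6, 1↦6, 2↦2, 3↦3, 4↦4, 5↦0, 6↦0]  zeros at y ∈ {5, 6}
  x = 6: [0↦2, 1↦0, 2↦4, 3↦2, 4↦3, 5↦2, 6↦1]  zeros at y ∈ {1}
Collecting zeros: affine points = {(0, 1), (1, 1), (3, 2), (5, 5), (5, 6), (6, 1)}.
Total count |C(F_7)_aff| = 6.


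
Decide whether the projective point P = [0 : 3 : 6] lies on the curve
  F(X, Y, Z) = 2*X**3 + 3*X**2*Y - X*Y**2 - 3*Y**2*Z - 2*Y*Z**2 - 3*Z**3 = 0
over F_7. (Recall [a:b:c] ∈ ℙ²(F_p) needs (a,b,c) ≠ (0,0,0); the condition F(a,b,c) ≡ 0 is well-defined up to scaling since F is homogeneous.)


F(0,3,6) ≡ 3 (mod 7); P is NOT on the curve.

Evaluate F(0, 3, 6) term-by-term (mod 7).
  2*X**3 ↦ 2·0·1·1 = 0
  3*X**2*Y ↦ 3·0·3·1 = 0
  -X*Y**2 ↦ -1·0·9·1 = 0
  -3*Y**2*Z ↦ -3·1·9·6 = -162
  -2*Y*Z**2 ↦ -2·1·3·36 = -216
  -3*Z**3 ↦ -3·1·1·216 = -648
Sum: F(0, 3, 6) = (0) + (0) + (0) + (-162) + (-216) + (-648) = -1026.
Reducing mod 7: -1026 ≡ 3 (mod 7).
Since F(a, b, c) ≡ 3 ≠ 0 (mod 7), P does NOT lie on the curve.


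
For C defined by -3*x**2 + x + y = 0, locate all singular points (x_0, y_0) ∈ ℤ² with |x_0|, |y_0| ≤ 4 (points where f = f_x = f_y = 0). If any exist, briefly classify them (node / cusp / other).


No singular points in the scanned grid; C is smooth there.

Compute partial derivatives:
  f_x = 1 - 6*x.
  f_y = 1.
f_y = 1 is a nonzero constant, so f_y never vanishes: no point (x, y) can satisfy f = f_x = f_y = 0. In particular no (x, y) ∈ {−4, ..., 4}² is singular; the curve is smooth.


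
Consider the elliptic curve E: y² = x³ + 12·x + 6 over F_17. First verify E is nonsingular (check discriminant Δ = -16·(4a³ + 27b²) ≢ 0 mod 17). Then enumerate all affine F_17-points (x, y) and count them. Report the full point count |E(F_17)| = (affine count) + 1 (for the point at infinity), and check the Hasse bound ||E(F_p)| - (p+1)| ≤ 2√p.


Affine points = {(1, 6), (1, 11), (2, 2), (2, 15), (3, 1), (3, 16), (4, 4), (4, 13), (5, 2), (5, 15), (7, 5), (7, 12), (8, 6), (8, 11), (10, 2), (10, 15), (12, 5), (12, 12), (13, 8), (13, 9), (15, 5), (15, 12)}; affine count = 22; |E(F_17)| = 23.

Discriminant check: Δ ∝ 4a³ + 27b² = 4·12³ + 27·6² = 4·1728 + 27·36 ≡ 13 (mod 17). Nonzero ⇒ E is nonsingular.
For each x ∈ F_17, compute rhs = x³ + 12·x + 6 mod 17, then count y ∈ F_17 with y² ≡ rhs.
  x = 0: rhs = 6, matching y values: none (0 points).
  x = 1: rhs = 2, matching y values: 6, 11 (2 points).
  x = 2: rhs = 4, matching y values: 2, 15 (2 points).
  x = 3: rhs = 1, matching y values: 1, 16 (2 points).
  x = 4: rhs = 16, matching y values: 4, 13 (2 points).
  x = 5: rhs = 4, matching y values: 2, 15 (2 points).
  x = 6: rhs = 5, matching y values: none (0 points).
  x = 7: rhs = 8, matching y values: 5, 12 (2 points).
  x = 8: rhs = 2, matching y values: 6, 11 (2 points).
  x = 9: rhs = 10, matching y values: none (0 points).
  x = 10: rhs = 4, matching y values: 2, 15 (2 points).
  x = 11: rhs = 7, matching y values: none (0 points).
  x = 12: rhs = 8, matching y values: 5, 12 (2 points).
  x = 13: rhs = 13, matching y values: 8, 9 (2 points).
  x = 14: rhs = 11, matching y values: none (0 points).
  x = 15: rhs = 8, matching y values: 5, 12 (2 points).
  x = 16: rhs = 10, matching y values: none (0 points).
Total affine count: 22.
Full point count |E(F_17)| = 22 + 1 = 23.
Hasse bound: |23 − (17+1)| = |5| = 5 ≤ 2√17 ≈ 8.2462 ✓.


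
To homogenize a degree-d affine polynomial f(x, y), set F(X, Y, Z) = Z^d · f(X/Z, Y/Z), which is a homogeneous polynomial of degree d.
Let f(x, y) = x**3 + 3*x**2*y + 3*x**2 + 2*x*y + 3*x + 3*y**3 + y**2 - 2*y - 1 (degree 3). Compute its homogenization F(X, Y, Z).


F(X, Y, Z) = X**3 + 3*X**2*Y + 3*X**2*Z + 2*X*Y*Z + 3*X*Z**2 + 3*Y**3 + Y**2*Z - 2*Y*Z**2 - Z**3

deg(f) = 3.
Substitute x = X/Z, y = Y/Z into f, then multiply by Z^3.
  monomial 1·x^3·y^0 ↦ 1·X^3·Y^0·Z^0.
  monomial 3·x^2·y^1 ↦ 3·X^2·Y^1·Z^0.
  monomial 3·x^2·y^0 ↦ 3·X^2·Y^0·Z^1.
  monomial 2·x^1·y^1 ↦ 2·X^1·Y^1·Z^1.
  monomial 3·x^1·y^0 ↦ 3·X^1·Y^0·Z^2.
  monomial 3·x^0·y^3 ↦ 3·X^0·Y^3·Z^0.
  monomial 1·x^0·y^2 ↦ 1·X^0·Y^2·Z^1.
  monomial -2·x^0·y^1 ↦ -2·X^0·Y^1·Z^2.
  monomial -1·x^0·y^0 ↦ -1·X^0·Y^0·Z^3.
Collecting: F(X, Y, Z) = X**3 + 3*X**2*Y + 3*X**2*Z + 2*X*Y*Z + 3*X*Z**2 + 3*Y**3 + Y**2*Z - 2*Y*Z**2 - Z**3.


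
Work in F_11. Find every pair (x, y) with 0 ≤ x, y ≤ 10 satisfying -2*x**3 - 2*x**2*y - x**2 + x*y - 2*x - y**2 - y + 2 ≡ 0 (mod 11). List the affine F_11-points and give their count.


Affine F_11-points: {(0, 1), (0, 9), (1, 2), (1, 7), (2, 0), (2, 4), (5, 1), (5, 8), (6, 2), (6, 8), (7, 2), (7, 5), (8, 3), (8, 8), (10, 1), (10, 6)}; count = 16.

For each of the 121 pairs (x, y) ∈ F_11², evaluate f(x, y) mod 11. Record the zeros.
  x = 0: [0↦2, 1↦0, 2↦7, 3↦1, 4↦4, 5↦5, 6↦4, 7↦1, 8↦7, 9↦0, 10↦2]  zeros at y ∈ {1, 9}
  x = 1: [0↦8, 1↦5, 2↦0, 3↦4, 4↦6, 5↦6, 6↦4, 7↦0, 8↦5, 9↦8, 10↦9]  zeros at y ∈ {2, 7}
  x = 2: [0↦0, 1↦3, 2↦4, 3↦3, 4↦0, 5↦6, 6↦10, 7↦1, 8↦1, 9↦10, 10↦6]  zeros at y ∈ {0, 4}
  x = 3: [0↦10, 1↦4, 2↦7, 3↦8, 4↦7, 5↦4, 6↦10, 7↦3, 8↦5, 9↦5, 10↦3]  zeros at y ∈ ∅
  x = 4: [0↦4, 1↦7, 2↦8, 3↦7, 4↦4, 5↦10, 6↦3, 7↦5, 8↦5, 9↦3, 10↦10]  zeros at y ∈ ∅
  x = 5: [0↦3, 1↦0, 2↦6, 3↦10, 4↦1, 5↦1, 6↦10, 7↦6, 8↦0, 9↦3, 10↦4]  zeros at y ∈ {1, 8}
  x = 6: [0↦6, 1↦4, 2↦0, 3↦5, 4↦8, 5↦9, 6↦8, 7↦5, 8↦0, 9↦4, 10↦6]  zeros at y ∈ {2, 8}
  x = 7: [0↦1, 1↦7, 2↦0, 3↦2, 4↦2, 5↦0, 6↦7, 7↦1, 8↦4, 9↦5, 10↦4]  zeros at y ∈ {2, 5}
  x = 8: [0↦9, 1↦8, 2↦5, 3↦0, 4↦4, 5↦6, 6↦6, 7↦4, 8↦0, 9↦5, 10↦8]  zeros at y ∈ {3, 8}
  x = 9: [0↦7, 1↦6, 2↦3, 3↦9, 4↦2, 5↦4, 6↦4, 7↦2, 8↦9, 9↦3, 10↦6]  zeros at y ∈ ∅
  x = 10: [0↦5, 1↦0, 2↦4, 3↦6, 4↦6, 5↦4, 6↦0, 7↦5, 8↦8, 9↦9, 10↦8]  zeros at y ∈ {1, 6}
Collecting zeros: affine points = {(0, 1), (0, 9), (1, 2), (1, 7), (2, 0), (2, 4), (5, 1), (5, 8), (6, 2), (6, 8), (7, 2), (7, 5), (8, 3), (8, 8), (10, 1), (10, 6)}.
Total count |C(F_11)_aff| = 16.


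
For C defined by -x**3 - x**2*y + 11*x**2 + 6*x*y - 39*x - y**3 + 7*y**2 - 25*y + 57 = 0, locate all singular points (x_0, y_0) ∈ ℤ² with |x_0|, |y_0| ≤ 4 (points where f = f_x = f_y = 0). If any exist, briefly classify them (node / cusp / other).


Singular points: {(3, 2)}; classification: cusp.

Compute partial derivatives:
  f_x = -3*x**2 - 2*x*y + 22*x + 6*y - 39.
  f_y = -x**2 + 6*x - 3*y**2 + 14*y - 25.
Scan x_0 ∈ {−4, ..., 4}. For each x_0, f_y(x_0, y) is a polynomial in y; find its integer roots y ∈ {−4, ..., 4}, then test f_x and f at those candidates.
  x = -4: f_y(-4, y) = -3*y**2 + 14*y - 65; no integer root y with |y| ≤ 4.
  x = -3: f_y(-3, y) = -3*y**2 + 14*y - 52; no integer root y with |y| ≤ 4.
  x = -2: f_y(-2, y) = -3*y**2 + 14*y - 41; no integer root y with |y| ≤ 4.
  x = -1: f_y(-1, y) = -3*y**2 + 14*y - 32; no integer root y with |y| ≤ 4.
  x = 0: f_y(0, y) = -3*y**2 + 14*y - 25; no integer root y with |y| ≤ 4.
  x = 1: f_y(1, y) = -3*y**2 + 14*y - 20; no integer root y with |y| ≤ 4.
  x = 2: f_y(2, y) = -3*y**2 + 14*y - 17; no integer root y with |y| ≤ 4.
  x = 3: f_y(3, y) = -3*y**2 + 14*y - 16; vanishes at y ∈ {2}. (3, 2): f_x = 0, f = 0 — SINGULAR.
  x = 4: f_y(4, y) = -3*y**2 + 14*y - 17; no integer root y with |y| ≤ 4.
Only singular point on the grid: (3, 2).
Classify: substitute x = 3 + u, y = 2 + v and expand: f = -u**3 - u**2*v - v**3 + v**2.
No constant or linear terms (consistent with a singular point). Quadratic part: v**2. Cubic part: -u**3 - u**2*v - v**3.
The quadratic part v**2 is a perfect square, so there is a single (double) tangent line v = 0, i.e. y = 2. Restricting the cubic part to that line (v = 0) leaves -u**3 ≠ 0, so f is not divisible by v and the branch is v² ≈ u**3 to lowest order — this is a cusp.
Classification: cusp.


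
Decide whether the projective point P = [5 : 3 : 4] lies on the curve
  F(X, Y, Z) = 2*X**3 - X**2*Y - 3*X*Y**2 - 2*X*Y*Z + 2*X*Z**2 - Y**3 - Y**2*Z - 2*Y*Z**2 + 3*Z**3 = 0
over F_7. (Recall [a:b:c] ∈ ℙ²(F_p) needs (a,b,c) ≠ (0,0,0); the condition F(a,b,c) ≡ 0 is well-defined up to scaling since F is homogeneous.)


F(5,3,4) ≡ 1 (mod 7); P is NOT on the curve.

Evaluate F(5, 3, 4) term-by-term (mod 7).
  2*X**3 ↦ 2·125·1·1 = 250
  -X**2*Y ↦ -1·25·3·1 = -75
  -3*X*Y**2 ↦ -3·5·9·1 = -135
  -2*X*Y*Z ↦ -2·5·3·4 = -120
  2*X*Z**2 ↦ 2·5·1·16 = 160
  -Y**3 ↦ -1·1·27·1 = -27
  -Y**2*Z ↦ -1·1·9·4 = -36
  -2*Y*Z**2 ↦ -2·1·3·16 = -96
  3*Z**3 ↦ 3·1·1·64 = 192
Sum: F(5, 3, 4) = (250) + (-75) + (-135) + (-120) + (160) + (-27) + (-36) + (-96) + (192) = 113.
Reducing mod 7: 113 ≡ 1 (mod 7).
Since F(a, b, c) ≡ 1 ≠ 0 (mod 7), P does NOT lie on the curve.


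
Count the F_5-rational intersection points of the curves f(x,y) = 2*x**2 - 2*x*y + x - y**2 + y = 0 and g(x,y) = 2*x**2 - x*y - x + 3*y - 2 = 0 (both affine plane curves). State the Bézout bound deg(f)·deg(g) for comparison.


Common zeros: ∅; count = 0; Bézout bound = 4.

deg(f) = 2, deg(g) = 2, so Bézout bound = 4.
Scan x ∈ F_5. For each x, list the y ∈ F_5 with f(x, y) ≡ 0 and those with g(x, y) ≡ 0 (mod 5); the common zeros in that column are the intersection.
  x = 0: f ≡ 0 at y ∈ {0, 1}; g ≡ 0 at y ∈ {4}; common: ∅.
  x = 1: f ≡ 0 at y ∈ ∅; g ≡ 0 at y ∈ {3}; common: ∅.
  x = 2: f ≡ 0 at y ∈ {0, 2}; g ≡ 0 at y ∈ {1}; common: ∅.
  x = 3: f ≡ 0 at y ∈ {1, 4}; g ≡ 0 at y ∈ ∅; common: ∅.
  x = 4: f ≡ 0 at y ∈ ∅; g ≡ 0 at y ∈ {1}; common: ∅.
Collecting: common zeros = ∅, so the count is 0.
Comparison with the Bézout bound: 0 ≤ 4 = deg(f)·deg(g), as expected for curves with no common component (the affine F_5-count falls short of the bound because intersections may lie at infinity, over extension fields, or carry multiplicity).


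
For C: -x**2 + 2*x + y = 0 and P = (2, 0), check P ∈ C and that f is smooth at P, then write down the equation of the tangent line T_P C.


Tangent line at P: -2*x + y + 4 = 0.

Step 1: f(2, 0) = 0, so P lies on C.
Step 2: partial derivatives
  f_x(x, y) = 2 - 2*x, f_y(x, y) = 1.
  f_x(P) = -2, f_y(P) = 1 (gradient nonzero, so P is smooth).
Step 3: tangent line at P: -2·(x − 2) + 1·(y − 0) = 0.
Expanding: -2*x + y + 4 = 0.


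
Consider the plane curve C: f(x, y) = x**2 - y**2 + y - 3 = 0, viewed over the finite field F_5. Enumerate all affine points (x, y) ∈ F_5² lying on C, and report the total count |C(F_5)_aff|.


Affine F_5-points: {(0, 2), (0, 4), (2, 3), (3, 3)}; count = 4.

For each of the 25 pairs (x, y) ∈ F_5², evaluate f(x, y) mod 5. Record the zeros.
  x = 0: [0↦2, 1↦2, 2↦0, 3↦1, 4↦0]  zeros at y ∈ {2, 4}
  x = 1: [0↦3, 1↦3, 2↦1, 3↦2, 4↦1]  zeros at y ∈ ∅
  x = 2: [0↦1, 1↦1, 2↦4, 3↦0, 4↦4]  zeros at y ∈ {3}
  x = 3: [0↦1, 1↦1, 2↦4, 3↦0, 4↦4]  zeros at y ∈ {3}
  x = 4: [0↦3, 1↦3, 2↦1, 3↦2, 4↦1]  zeros at y ∈ ∅
Collecting zeros: affine points = {(0, 2), (0, 4), (2, 3), (3, 3)}.
Total count |C(F_5)_aff| = 4.


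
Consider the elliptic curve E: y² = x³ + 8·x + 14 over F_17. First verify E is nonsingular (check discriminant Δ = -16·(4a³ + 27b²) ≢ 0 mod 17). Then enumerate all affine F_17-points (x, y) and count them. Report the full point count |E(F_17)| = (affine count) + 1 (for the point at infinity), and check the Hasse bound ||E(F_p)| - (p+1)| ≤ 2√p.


Affine points = {(2, 2), (2, 15), (4, 5), (4, 12), (5, 3), (5, 14), (9, 4), (9, 13), (12, 6), (12, 11)}; affine count = 10; |E(F_17)| = 11.

Discriminant check: Δ ∝ 4a³ + 27b² = 4·8³ + 27·14² = 4·512 + 27·196 ≡ 13 (mod 17). Nonzero ⇒ E is nonsingular.
For each x ∈ F_17, compute rhs = x³ + 8·x + 14 mod 17, then count y ∈ F_17 with y² ≡ rhs.
  x = 0: rhs = 14, matching y values: none (0 points).
  x = 1: rhs = 6, matching y values: none (0 points).
  x = 2: rhs = 4, matching y values: 2, 15 (2 points).
  x = 3: rhs = 14, matching y values: none (0 points).
  x = 4: rhs = 8, matching y values: 5, 12 (2 points).
  x = 5: rhs = 9, matching y values: 3, 14 (2 points).
  x = 6: rhs = 6, matching y values: none (0 points).
  x = 7: rhs = 5, matching y values: none (0 points).
  x = 8: rhs = 12, matching y values: none (0 points).
  x = 9: rhs = 16, matching y values: 4, 13 (2 points).
  x = 10: rhs = 6, matching y values: none (0 points).
  x = 11: rhs = 5, matching y values: none (0 points).
  x = 12: rhs = 2, matching y values: 6, 11 (2 points).
  x = 13: rhs = 3, matching y values: none (0 points).
  x = 14: rhs = 14, matching y values: none (0 points).
  x = 15: rhs = 7, matching y values: none (0 points).
  x = 16: rhs = 5, matching y values: none (0 points).
Total affine count: 10.
Full point count |E(F_17)| = 10 + 1 = 11.
Hasse bound: |11 − (17+1)| = |-7| = 7 ≤ 2√17 ≈ 8.2462 ✓.


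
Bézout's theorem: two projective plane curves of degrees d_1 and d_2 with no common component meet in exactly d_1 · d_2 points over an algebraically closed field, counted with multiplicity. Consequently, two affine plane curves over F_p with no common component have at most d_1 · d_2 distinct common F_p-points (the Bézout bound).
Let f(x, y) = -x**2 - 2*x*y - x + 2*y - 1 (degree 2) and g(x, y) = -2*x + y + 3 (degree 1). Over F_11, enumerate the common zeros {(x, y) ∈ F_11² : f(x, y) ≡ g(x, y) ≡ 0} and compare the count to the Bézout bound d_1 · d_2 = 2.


Common zeros: ∅; count = 0; Bézout bound = 2.

deg(f) = 2, deg(g) = 1, so Bézout bound = 2.
Scan x ∈ F_11. For each x, list the y ∈ F_11 with f(x, y) ≡ 0 and those with g(x, y) ≡ 0 (mod 11); the common zeros in that column are the intersection.
  x = 0: f ≡ 0 at y ∈ {6}; g ≡ 0 at y ∈ {8}; common: ∅.
  x = 1: f ≡ 0 at y ∈ ∅; g ≡ 0 at y ∈ {10}; common: ∅.
  x = 2: f ≡ 0 at y ∈ {2}; g ≡ 0 at y ∈ {1}; common: ∅.
  x = 3: f ≡ 0 at y ∈ {5}; g ≡ 0 at y ∈ {3}; common: ∅.
  x = 4: f ≡ 0 at y ∈ {2}; g ≡ 0 at y ∈ {5}; common: ∅.
  x = 5: f ≡ 0 at y ∈ {3}; g ≡ 0 at y ∈ {7}; common: ∅.
  x = 6: f ≡ 0 at y ∈ {10}; g ≡ 0 at y ∈ {9}; common: ∅.
  x = 7: f ≡ 0 at y ∈ {9}; g ≡ 0 at y ∈ {0}; common: ∅.
  x = 8: f ≡ 0 at y ∈ {5}; g ≡ 0 at y ∈ {2}; common: ∅.
  x = 9: f ≡ 0 at y ∈ {6}; g ≡ 0 at y ∈ {4}; common: ∅.
  x = 10: f ≡ 0 at y ∈ {3}; g ≡ 0 at y ∈ {6}; common: ∅.
Collecting: common zeros = ∅, so the count is 0.
Comparison with the Bézout bound: 0 ≤ 2 = deg(f)·deg(g), as expected for curves with no common component (the affine F_11-count falls short of the bound because intersections may lie at infinity, over extension fields, or carry multiplicity).


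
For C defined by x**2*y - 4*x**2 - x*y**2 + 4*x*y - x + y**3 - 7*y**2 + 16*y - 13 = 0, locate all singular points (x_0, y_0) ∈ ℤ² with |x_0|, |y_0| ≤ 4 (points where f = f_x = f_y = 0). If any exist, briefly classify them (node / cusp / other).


Singular points: {(1, 3)}; classification: node.

Compute partial derivatives:
  f_x = 2*x*y - 8*x - y**2 + 4*y - 1.
  f_y = x**2 - 2*x*y + 4*x + 3*y**2 - 14*y + 16.
Scan x_0 ∈ {−4, ..., 4}. For each x_0, f_y(x_0, y) is a polynomial in y; find its integer roots y ∈ {−4, ..., 4}, then test f_x and f at those candidates.
  x = -4: f_y(-4, y) = 3*y**2 - 6*y + 16; no integer root y with |y| ≤ 4.
  x = -3: f_y(-3, y) = 3*y**2 - 8*y + 13; no integer root y with |y| ≤ 4.
  x = -2: f_y(-2, y) = 3*y**2 - 10*y + 12; no integer root y with |y| ≤ 4.
  x = -1: f_y(-1, y) = 3*y**2 - 12*y + 13; no integer root y with |y| ≤ 4.
  x = 0: f_y(0, y) = 3*y**2 - 14*y + 16; vanishes at y ∈ {2}. (0, 2): f_x = 3 ≠ 0.
  x = 1: f_y(1, y) = 3*y**2 - 16*y + 21; vanishes at y ∈ {3}. (1, 3): f_x = 0, f = 0 — SINGULAR.
  x = 2: f_y(2, y) = 3*y**2 - 18*y + 28; no integer root y with |y| ≤ 4.
  x = 3: f_y(3, y) = 3*y**2 - 20*y + 37; no integer root y with |y| ≤ 4.
  x = 4: f_y(4, y) = 3*y**2 - 22*y + 48; no integer root y with |y| ≤ 4.
Only singular point on the grid: (1, 3).
Classify: substitute x = 1 + u, y = 3 + v and expand: f = u**2*v - u**2 - u*v**2 + v**3 + v**2.
No constant or linear terms (consistent with a singular point). Quadratic part: -u**2 + v**2. Cubic part: u**2*v - u*v**2 + v**3.
The quadratic part v**2 - u**2 = (v − u)(v + u) splits into two distinct linear factors, so there are two distinct tangent lines y − 3 = ±(x − 1) — this is a node (ordinary double point).
Classification: node.


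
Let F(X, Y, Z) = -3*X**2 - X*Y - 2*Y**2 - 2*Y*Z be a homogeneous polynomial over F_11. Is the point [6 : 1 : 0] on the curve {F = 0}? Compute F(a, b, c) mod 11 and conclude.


F(6,1,0) ≡ 5 (mod 11); P is NOT on the curve.

Evaluate F(6, 1, 0) term-by-term (mod 11).
  -3*X**2 ↦ -3·36·1·1 = -108
  -X*Y ↦ -1·6·1·1 = -6
  -2*Y**2 ↦ -2·1·1·1 = -2
  -2*Y*Z ↦ -2·1·1·0 = 0
Sum: F(6, 1, 0) = (-108) + (-6) + (-2) + (0) = -116.
Reducing mod 11: -116 ≡ 5 (mod 11).
Since F(a, b, c) ≡ 5 ≠ 0 (mod 11), P does NOT lie on the curve.


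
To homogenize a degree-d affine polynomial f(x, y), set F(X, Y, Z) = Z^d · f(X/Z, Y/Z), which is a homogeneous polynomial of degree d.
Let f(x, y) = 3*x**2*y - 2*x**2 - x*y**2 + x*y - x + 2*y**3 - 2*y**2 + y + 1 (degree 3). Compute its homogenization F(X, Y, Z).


F(X, Y, Z) = 3*X**2*Y - 2*X**2*Z - X*Y**2 + X*Y*Z - X*Z**2 + 2*Y**3 - 2*Y**2*Z + Y*Z**2 + Z**3

deg(f) = 3.
Substitute x = X/Z, y = Y/Z into f, then multiply by Z^3.
  monomial 3·x^2·y^1 ↦ 3·X^2·Y^1·Z^0.
  monomial -2·x^2·y^0 ↦ -2·X^2·Y^0·Z^1.
  monomial -1·x^1·y^2 ↦ -1·X^1·Y^2·Z^0.
  monomial 1·x^1·y^1 ↦ 1·X^1·Y^1·Z^1.
  monomial -1·x^1·y^0 ↦ -1·X^1·Y^0·Z^2.
  monomial 2·x^0·y^3 ↦ 2·X^0·Y^3·Z^0.
  monomial -2·x^0·y^2 ↦ -2·X^0·Y^2·Z^1.
  monomial 1·x^0·y^1 ↦ 1·X^0·Y^1·Z^2.
  monomial 1·x^0·y^0 ↦ 1·X^0·Y^0·Z^3.
Collecting: F(X, Y, Z) = 3*X**2*Y - 2*X**2*Z - X*Y**2 + X*Y*Z - X*Z**2 + 2*Y**3 - 2*Y**2*Z + Y*Z**2 + Z**3.


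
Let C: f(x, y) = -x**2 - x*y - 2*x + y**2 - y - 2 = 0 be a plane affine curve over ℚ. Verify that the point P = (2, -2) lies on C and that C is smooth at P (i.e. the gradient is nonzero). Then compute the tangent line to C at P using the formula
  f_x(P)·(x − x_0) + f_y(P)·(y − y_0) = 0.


Tangent line at P: -4*x - 7*y - 6 = 0.

Step 1: f(2, -2) = 0, so P lies on C.
Step 2: partial derivatives
  f_x(x, y) = -2*x - y - 2, f_y(x, y) = -x + 2*y - 1.
  f_x(P) = -4, f_y(P) = -7 (gradient nonzero, so P is smooth).
Step 3: tangent line at P: -4·(x − 2) + -7·(y − -2) = 0.
Expanding: -4*x - 7*y - 6 = 0.


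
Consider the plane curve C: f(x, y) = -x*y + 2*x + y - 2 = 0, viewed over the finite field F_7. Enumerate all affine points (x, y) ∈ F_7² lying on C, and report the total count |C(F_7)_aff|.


Affine F_7-points: {(0, 2), (1, 0), (1, 1), (1, 2), (1, 3), (1, 4), (1, 5), (1, 6), (2, 2), (3, 2), (4, 2), (5, 2), (6, 2)}; count = 13.

For each of the 49 pairs (x, y) ∈ F_7², evaluate f(x, y) mod 7. Record the zeros.
  x = 0: [0↦5, 1↦6, 2↦0, 3↦1, 4↦2, 5↦3, 6↦4]  zeros at y ∈ {2}
  x = 1: [0↦0, 1↦0, 2↦0, 3↦0, 4↦0, 5↦0, 6↦0]  zeros at y ∈ {0, 1, 2, 3, 4, 5, 6}
  x = 2: [0↦2, 1↦1, 2↦0, 3↦6, 4↦5, 5↦4, 6↦3]  zeros at y ∈ {2}
  x = 3: [0↦4, 1↦2, 2↦0, 3↦5, 4↦3, 5↦1, 6↦6]  zeros at y ∈ {2}
  x = 4: [0↦6, 1↦3, 2↦0, 3↦4, 4↦1, 5↦5, 6↦2]  zeros at y ∈ {2}
  x = 5: [0↦1, 1↦4, 2↦0, 3↦3, 4↦6, 5↦2, 6↦5]  zeros at y ∈ {2}
  x = 6: [0↦3, 1↦5, 2↦0, 3↦2, 4↦4, 5↦6, 6↦1]  zeros at y ∈ {2}
Collecting zeros: affine points = {(0, 2), (1, 0), (1, 1), (1, 2), (1, 3), (1, 4), (1, 5), (1, 6), (2, 2), (3, 2), (4, 2), (5, 2), (6, 2)}.
Total count |C(F_7)_aff| = 13.
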